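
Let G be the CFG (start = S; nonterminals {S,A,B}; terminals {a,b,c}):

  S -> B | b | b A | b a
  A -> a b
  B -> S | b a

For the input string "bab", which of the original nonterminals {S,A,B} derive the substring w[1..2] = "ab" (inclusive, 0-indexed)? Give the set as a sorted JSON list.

Convert to CNF:
  S -> T1 A | T1 T0 | b
  A -> T0 T1
  B -> T1 A | T1 T0 | b
  T0 -> a
  T1 -> b

CYK fill (cells [i..j] with 1 ≤ i ≤ j ≤ 2 only):
  cell(1,1) a: {T0}  orig:{}
  cell(2,2) b: {B,S,T1}  orig:{B,S}
  cell(1,2) ab: {A}

Original NTs in T[1,2] deriving "ab": ["A"]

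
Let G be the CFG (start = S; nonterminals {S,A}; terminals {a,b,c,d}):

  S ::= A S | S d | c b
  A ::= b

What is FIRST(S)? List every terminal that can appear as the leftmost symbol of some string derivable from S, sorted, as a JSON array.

Compute FIRST by fixpoint:
pass 1:
  A via A→b: +{b}
  S via S→A S: +{b}
  S via S→c b: +{c}
  FIRST[S]={b,c}  FIRST[A]={b}
pass 2: (no change)
  FIRST[S]={b,c}  FIRST[A]={b}

FIRST(S) = ["b", "c"]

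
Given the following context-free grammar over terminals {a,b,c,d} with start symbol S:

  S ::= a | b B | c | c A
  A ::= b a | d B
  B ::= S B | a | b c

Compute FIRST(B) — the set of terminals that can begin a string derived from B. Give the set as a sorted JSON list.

FIRST iteration:
round 1:
  A via A→b a: +{b}
  A via A→d B: +{d}
  B via B→a: +{a}
  B via B→b c: +{b}
  S via S→a: +{a}
  S via S→b B: +{b}
  S via S→c: +{c}
  S: {a,b,c}  A: {b,d}  B: {a,b}
round 2:
  B via B→S B: +{c}
  S: {a,b,c}  A: {b,d}  B: {a,b,c}
round 3: done
  S: {a,b,c}  A: {b,d}  B: {a,b,c}

FIRST(B) = ["a", "b", "c"]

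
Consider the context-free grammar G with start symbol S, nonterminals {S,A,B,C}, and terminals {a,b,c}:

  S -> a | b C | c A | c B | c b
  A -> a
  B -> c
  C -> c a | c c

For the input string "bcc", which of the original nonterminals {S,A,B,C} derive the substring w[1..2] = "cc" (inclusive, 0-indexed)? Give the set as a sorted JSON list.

Convert to CNF:
  S -> T0 A | T0 B | T0 T2 | T2 C | a
  A -> a
  B -> c
  C -> T0 T0 | T0 T1
  T0 -> c
  T1 -> a
  T2 -> b

CYK fill — only the sub-triangle for w[1..2]:
  [1..1]={B,T0}  "c"  orig:{B}
  [2..2]={B,T0}  "c"  orig:{B}
  [1..2]={C,S}  "cc"

Original NTs in T[1,2] deriving "cc": ["C", "S"]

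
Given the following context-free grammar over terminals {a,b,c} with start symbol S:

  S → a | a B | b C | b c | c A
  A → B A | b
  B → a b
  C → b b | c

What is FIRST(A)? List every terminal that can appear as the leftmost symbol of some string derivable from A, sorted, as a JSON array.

FIRST sets, iterate to fixpoint:
pass 1:
  A via A→b: +{b}
  B via B→a b: +{a}
  C via C→b b: +{b}
  C via C→c: +{c}
  S via S→a: +{a}
  S via S→b C: +{b}
  S via S→c A: +{c}
  FIRST[S]={a,b,c}  FIRST[A]={b}  FIRST[B]={a}  FIRST[C]={b,c}
pass 2:
  A via A→B A: +{a}
  FIRST[S]={a,b,c}  FIRST[A]={a,b}  FIRST[B]={a}  FIRST[C]={b,c}
pass 3: — fixpoint
  FIRST[S]={a,b,c}  FIRST[A]={a,b}  FIRST[B]={a}  FIRST[C]={b,c}

FIRST(A) = ["a", "b"]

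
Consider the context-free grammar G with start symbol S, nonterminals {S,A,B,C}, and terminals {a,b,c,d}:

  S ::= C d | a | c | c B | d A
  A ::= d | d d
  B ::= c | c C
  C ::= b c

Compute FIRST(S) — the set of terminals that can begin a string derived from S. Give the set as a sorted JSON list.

FIRST iteration:
iter 1:
  A via A→d: +{d}
  B via B→c: +{c}
  C via C→b c: +{b}
  S via S→C d: +{b}
  S via S→a: +{a}
  S via S→c: +{c}
  S via S→d A: +{d}
  FIRST(S)={a,b,c,d}  FIRST(A)={d}  FIRST(B)={c}  FIRST(C)={b}
iter 2: (no change)
  FIRST(S)={a,b,c,d}  FIRST(A)={d}  FIRST(B)={c}  FIRST(C)={b}

FIRST(S) = ["a", "b", "c", "d"]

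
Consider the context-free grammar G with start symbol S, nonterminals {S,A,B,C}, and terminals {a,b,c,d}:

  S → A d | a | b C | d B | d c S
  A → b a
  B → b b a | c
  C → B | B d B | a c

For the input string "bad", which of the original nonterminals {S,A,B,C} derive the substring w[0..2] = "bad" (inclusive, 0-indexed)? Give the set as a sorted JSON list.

Convert to CNF:
  S -> A T2 | T0 C | T2 B | T2 X7 | a
  A -> T0 T1
  B -> T0 X4 | c
  C -> B X5 | T0 X6 | T1 T3 | c
  T0 -> b
  T1 -> a
  T2 -> d
  T3 -> c
  X4 -> T0 T1
  X5 -> T2 B
  X6 -> T0 T1
  X7 -> T3 S

Fill CYK table bottom-up, restricted to cells inside w[0..2]:
  cell(0,0) b: {T0}  orig:{}
  cell(1,1) a: {S,T1}  orig:{S}
  cell(2,2) d: {T2}  orig:{}
  cell(0,1) ba: {A,X4,X6}  orig:{A}
  cell(1,2) ad: ∅
  cell(0,2) bad: {S}

Original NTs in T[0,2] deriving "bad": ["S"]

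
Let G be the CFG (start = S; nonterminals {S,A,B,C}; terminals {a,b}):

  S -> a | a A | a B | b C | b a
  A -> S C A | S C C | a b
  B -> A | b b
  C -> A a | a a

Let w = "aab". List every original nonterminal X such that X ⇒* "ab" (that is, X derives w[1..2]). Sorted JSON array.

CNF form of G:
  S -> T0 A | T0 B | T1 C | T1 T0 | a
  A -> S X2 | S X3 | T0 T1
  B -> S X4 | S X5 | T0 T1 | T1 T1
  C -> A T0 | T0 T0
  T0 -> a
  T1 -> b
  X2 -> C A
  X3 -> C C
  X4 -> C A
  X5 -> C C

CYK table (by increasing span) (cells [i..j] with 1 ≤ i ≤ j ≤ 2 only):
  T[1,1] 'a' = {S,T0}  orig:{S}
  T[2,2] 'b' = {T1}  orig:{}
  T[1,2] 'ab' = {A,B}

Original NTs in T[1,2] deriving "ab": ["A", "B"]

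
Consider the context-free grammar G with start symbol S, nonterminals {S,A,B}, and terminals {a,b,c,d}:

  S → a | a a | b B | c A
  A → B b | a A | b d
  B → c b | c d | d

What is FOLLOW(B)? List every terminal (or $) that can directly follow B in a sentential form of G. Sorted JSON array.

FIRST iteration:
pass 1:
  A via A→a A: +{a}
  A via A→b d: +{b}
  B via B→c b: +{c}
  B via B→d: +{d}
  S via S→a: +{a}
  S via S→b B: +{b}
  S via S→c A: +{c}
  S: {a,b,c}  A: {a,b}  B: {c,d}
pass 2:
  A via A→B b: +{c,d}
  S: {a,b,c}  A: {a,b,c,d}  B: {c,d}
pass 3: — fixpoint
  S: {a,b,c}  A: {a,b,c,d}  B: {c,d}

FOLLOW sets:
initialize: $ ∈ FOLLOW(S)
iter 1:
  A→B b: FOLLOW(B) ⊇ FIRST(b) = {b}; new: +{b}
  S→b B: FOLLOW(B) ⊇ FOLLOW(S) ⊇ {$}; new: +{$}
  S→c A: FOLLOW(A) ⊇ FOLLOW(S) ⊇ {$}; new: +{$}
  S: {$}  A: {$}  B: {$,b}
iter 2: done
  S: {$}  A: {$}  B: {$,b}

FOLLOW(B) = ["$", "b"]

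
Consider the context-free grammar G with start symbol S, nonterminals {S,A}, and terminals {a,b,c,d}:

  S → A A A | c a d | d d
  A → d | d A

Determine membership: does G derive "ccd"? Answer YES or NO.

Convert to CNF:
  S -> A X3 | T0 T0 | T1 X4
  A -> T0 A | d
  T0 -> d
  T1 -> c
  T2 -> a
  X3 -> A A
  X4 -> T2 T0

Fill CYK table bottom-up:
  T[0,0] 'c' = {T1}  orig:{}
  T[1,1] 'c' = {T1}  orig:{}
  T[2,2] 'd' = {A,T0}  orig:{A}
  T[0,1] 'cc' = ∅
  T[1,2] 'cd' = ∅
  T[0,2] 'ccd' = ∅

S ∉ T[0,2] ⇒ NO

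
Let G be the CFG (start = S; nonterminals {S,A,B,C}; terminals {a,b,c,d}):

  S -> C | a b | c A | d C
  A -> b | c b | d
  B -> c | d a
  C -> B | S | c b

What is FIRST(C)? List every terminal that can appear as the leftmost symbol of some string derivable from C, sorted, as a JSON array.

FIRST sets, iterate to fixpoint:
iter 1:
  A via A→b: +{b}
  A via A→c b: +{c}
  A via A→d: +{d}
  B via B→c: +{c}
  B via B→d a: +{d}
  C via C→B: +{c,d}
  S via S→C: +{c,d}
  S via S→a b: +{a}
  S: {a,c,d}  A: {b,c,d}  B: {c,d}  C: {c,d}
iter 2:
  C via C→S: +{a}
  S: {a,c,d}  A: {b,c,d}  B: {c,d}  C: {a,c,d}
iter 3: done
  S: {a,c,d}  A: {b,c,d}  B: {c,d}  C: {a,c,d}

FIRST(C) = ["a", "c", "d"]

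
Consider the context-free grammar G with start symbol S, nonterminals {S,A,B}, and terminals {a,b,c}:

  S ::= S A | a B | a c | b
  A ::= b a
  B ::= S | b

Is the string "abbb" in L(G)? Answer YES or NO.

Convert to CNF:
  S -> S A | T1 B | T1 T2 | b
  A -> T0 T1
  B -> S A | T1 B | T1 T2 | b
  T0 -> b
  T1 -> a
  T2 -> c

Fill CYK table bottom-up:
  cell(0,0) a: {T1}  orig:{}
  cell(1,1) b: {B,S,T0}  orig:{B,S}
  cell(2,2) b: {B,S,T0}  orig:{B,S}
  cell(3,3) b: {B,S,T0}  orig:{B,S}
  cell(0,1) ab: {B,S}
  cell(1,2) bb: ∅
  cell(2,3) bb: ∅
  cell(0,2) abb: ∅
  cell(1,3) bbb: ∅
  cell(0,3) abbb: ∅

S ∉ T[0,3] ⇒ NO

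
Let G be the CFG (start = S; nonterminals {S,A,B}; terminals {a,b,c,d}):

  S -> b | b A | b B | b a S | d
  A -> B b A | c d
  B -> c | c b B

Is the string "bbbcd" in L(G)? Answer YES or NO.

CNF form of G:
  S -> T0 A | T0 B | T0 X6 | b | d
  A -> B X4 | T1 T2
  B -> T1 X5 | c
  T0 -> b
  T1 -> c
  T2 -> d
  T3 -> a
  X4 -> T0 A
  X5 -> T0 B
  X6 -> T3 S

Fill CYK table bottom-up:
  cell(0,0) b: {S,T0}  orig:{S}
  cell(1,1) b: {S,T0}  orig:{S}
  cell(2,2) b: {S,T0}  orig:{S}
  cell(3,3) c: {B,T1}  orig:{B}
  cell(4,4) d: {S,T2}  orig:{S}
  cell(0,1) bb: ∅
  cell(1,2) bb: ∅
  cell(2,3) bc: {S,X5}  orig:{S}
  cell(3,4) cd: {A}
  cell(0,2) bbb: ∅
  cell(1,3) bbc: ∅
  cell(2,4) bcd: {S,X4}  orig:{S}
  cell(0,3) bbbc: ∅
  cell(1,4) bbcd: ∅
  cell(0,4) bbbcd: ∅

S ∉ T[0,4] ⇒ NO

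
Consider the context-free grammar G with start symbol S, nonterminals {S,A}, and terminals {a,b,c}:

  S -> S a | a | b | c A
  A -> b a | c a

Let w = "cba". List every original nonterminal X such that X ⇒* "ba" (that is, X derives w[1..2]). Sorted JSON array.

CNF form of G:
  S -> S T1 | T2 A | a | b
  A -> T0 T1 | T2 T1
  T0 -> b
  T1 -> a
  T2 -> c

CYK fill, restricted to cells inside w[1..2]:
  [1..1]={S,T0}  "b"  orig:{S}
  [2..2]={S,T1}  "a"  orig:{S}
  [1..2]={A,S}  "ba"

Original NTs in T[1,2] deriving "ba": ["A", "S"]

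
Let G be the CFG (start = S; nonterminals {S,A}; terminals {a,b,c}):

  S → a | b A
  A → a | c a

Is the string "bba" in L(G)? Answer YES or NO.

Convert to CNF:
  S -> T2 A | a
  A -> T0 T1 | a
  T0 -> c
  T1 -> a
  T2 -> b

Fill CYK table bottom-up:
  cell(0,0) b: {T2}  orig:{}
  cell(1,1) b: {T2}  orig:{}
  cell(2,2) a: {A,S,T1}  orig:{A,S}
  cell(0,1) bb: ∅
  cell(1,2) ba: {S}
  cell(0,2) bba: ∅

S ∉ T[0,2] ⇒ NO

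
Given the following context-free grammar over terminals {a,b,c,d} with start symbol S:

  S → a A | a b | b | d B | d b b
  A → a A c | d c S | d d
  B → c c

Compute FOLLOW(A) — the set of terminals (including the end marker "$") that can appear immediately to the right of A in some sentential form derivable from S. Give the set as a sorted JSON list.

Compute FIRST by fixpoint:
round 1:
  A via A→a A c: +{a}
  A via A→d c S: +{d}
  B via B→c c: +{c}
  S via S→a A: +{a}
  S via S→b: +{b}
  S via S→d B: +{d}
  FIRST[S]={a,b,d}  FIRST[A]={a,d}  FIRST[B]={c}
round 2: (stable)
  FIRST[S]={a,b,d}  FIRST[A]={a,d}  FIRST[B]={c}

FOLLOW sets:
initialize: $ ∈ FOLLOW(S)
round 1:
  A→a A c: FOLLOW(A) ⊇ FIRST(c) = {c}; new: +{c}
  A→d c S: FOLLOW(S) ⊇ FOLLOW(A) ⊇ {c}; new: +{c}
  S→a A: FOLLOW(A) ⊇ FOLLOW(S) ⊇ {$,c}; new: +{$}
  S→d B: FOLLOW(B) ⊇ FOLLOW(S) ⊇ {$,c}; new: +{$,c}
  FOLLOW(S)={$,c}  FOLLOW(A)={$,c}  FOLLOW(B)={$,c}
round 2: (stable)
  FOLLOW(S)={$,c}  FOLLOW(A)={$,c}  FOLLOW(B)={$,c}

FOLLOW(A) = ["$", "c"]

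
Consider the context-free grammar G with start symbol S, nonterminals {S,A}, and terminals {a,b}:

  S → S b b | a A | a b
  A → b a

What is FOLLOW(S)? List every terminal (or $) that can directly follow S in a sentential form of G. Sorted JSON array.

FIRST sets, iterate to fixpoint:
round 1:
  A via A→b a: +{b}
  S via S→a A: +{a}
  S: {a}  A: {b}
round 2: (stable)
  S: {a}  A: {b}

Compute FOLLOW by fixpoint:
initialize: $ ∈ FOLLOW(S)
round 1:
  S→S b b: FOLLOW(S) ⊇ FIRST(b) = {b}; new: +{b}
  S→a A: FOLLOW(A) ⊇ FOLLOW(S) ⊇ {$,b}; new: +{$,b}
  S: {$,b}  A: {$,b}
round 2: (stable)
  S: {$,b}  A: {$,b}

FOLLOW(S) = ["$", "b"]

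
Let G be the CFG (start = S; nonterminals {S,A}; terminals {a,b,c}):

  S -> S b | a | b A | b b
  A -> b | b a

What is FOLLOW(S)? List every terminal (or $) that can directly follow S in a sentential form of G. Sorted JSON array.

Compute FIRST by fixpoint:
round 1:
  A via A→b: +{b}
  S via S→a: +{a}
  S via S→b A: +{b}
  FIRST[S]={a,b}  FIRST[A]={b}
round 2: — fixpoint
  FIRST[S]={a,b}  FIRST[A]={b}

FOLLOW iteration:
initialize: $ ∈ FOLLOW(S)
round 1:
  S→S b: FOLLOW(S) ⊇ FIRST(b) = {b}; new: +{b}
  S→b A: FOLLOW(A) ⊇ FOLLOW(S) ⊇ {$,b}; new: +{$,b}
  FOLLOW(S)={$,b}  FOLLOW(A)={$,b}
round 2: (no change)
  FOLLOW(S)={$,b}  FOLLOW(A)={$,b}

FOLLOW(S) = ["$", "b"]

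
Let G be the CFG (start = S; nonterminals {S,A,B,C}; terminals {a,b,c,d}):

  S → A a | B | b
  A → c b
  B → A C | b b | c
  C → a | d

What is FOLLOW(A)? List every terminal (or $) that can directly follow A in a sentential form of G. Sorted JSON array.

FIRST iteration:
[1]
  A via A→c b: +{c}
  B via B→A C: +{c}
  B via B→b b: +{b}
  C via C→a: +{a}
  C via C→d: +{d}
  S via S→A a: +{c}
  S via S→B: +{b}
  S: {b,c}  A: {c}  B: {b,c}  C: {a,d}
[2] (stable)
  S: {b,c}  A: {c}  B: {b,c}  C: {a,d}

Compute FOLLOW by fixpoint:
seed FOLLOW(S) with $
iter 1:
  B→A C: FOLLOW(A) ⊇ FIRST(C) = {a,d}; new: +{a,d}
  S→B: FOLLOW(B) ⊇ FOLLOW(S) ⊇ {$}; new: +{$}
  S: {$}  A: {a,d}  B: {$}  C: {}
iter 2:
  B→A C: FOLLOW(C) ⊇ FOLLOW(B) ⊇ {$}; new: +{$}
  S: {$}  A: {a,d}  B: {$}  C: {$}
iter 3: (no change)
  S: {$}  A: {a,d}  B: {$}  C: {$}

FOLLOW(A) = ["a", "d"]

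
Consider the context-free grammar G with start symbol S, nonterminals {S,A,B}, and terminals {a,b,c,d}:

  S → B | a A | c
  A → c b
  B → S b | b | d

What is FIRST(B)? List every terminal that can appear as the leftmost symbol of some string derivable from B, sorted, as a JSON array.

Compute FIRST by fixpoint:
pass 1:
  A via A→c b: +{c}
  B via B→b: +{b}
  B via B→d: +{d}
  S via S→B: +{b,d}
  S via S→a A: +{a}
  S via S→c: +{c}
  S: {a,b,c,d}  A: {c}  B: {b,d}
pass 2:
  B via B→S b: +{a,c}
  S: {a,b,c,d}  A: {c}  B: {a,b,c,d}
pass 3: done
  S: {a,b,c,d}  A: {c}  B: {a,b,c,d}

FIRST(B) = ["a", "b", "c", "d"]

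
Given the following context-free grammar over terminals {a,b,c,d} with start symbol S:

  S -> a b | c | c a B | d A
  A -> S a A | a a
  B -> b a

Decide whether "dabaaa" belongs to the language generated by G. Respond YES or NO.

Convert to CNF:
  S -> T0 T1 | T2 X5 | T3 A | c
  A -> S X4 | T0 T0
  B -> T1 T0
  T0 -> a
  T1 -> b
  T2 -> c
  T3 -> d
  X4 -> T0 A
  X5 -> T0 B

CYK fill:
  [0..0]={T3}  "d"  orig:{}
  [1..1]={T0}  "a"  orig:{}
  [2..2]={T1}  "b"  orig:{}
  [3..3]={T0}  "a"  orig:{}
  [4..4]={T0}  "a"  orig:{}
  [5..5]={T0}  "a"  orig:{}
  [0..1]=∅  "da"
  [1..2]={S}  "ab"
  [2..3]={B}  "ba"
  [3..4]={A}  "aa"
  [4..5]={A}  "aa"
  [0..2]=∅  "dab"
  [1..3]={X5}  "aba"  orig:{}
  [2..4]=∅  "baa"
  [3..5]={X4}  "aaa"  orig:{}
  [0..3]=∅  "daba"
  [1..4]=∅  "abaa"
  [2..5]=∅  "baaa"
  [0..4]=∅  "dabaa"
  [1..5]={A}  "abaaa"
  [0..5]={S}  "dabaaa"

S ∈ T[0,5] ⇒ YES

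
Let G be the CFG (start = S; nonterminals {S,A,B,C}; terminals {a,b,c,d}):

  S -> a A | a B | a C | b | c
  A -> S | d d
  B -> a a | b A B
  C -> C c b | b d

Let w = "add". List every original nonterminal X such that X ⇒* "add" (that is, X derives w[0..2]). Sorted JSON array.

CNF form of G:
  S -> T0 A | T0 B | T0 C | b | c
  A -> T0 A | T0 B | T0 C | T1 T1 | b | c
  B -> T0 T0 | T2 X4
  C -> C X5 | T2 T1
  T0 -> a
  T1 -> d
  T2 -> b
  T3 -> c
  X4 -> A B
  X5 -> T3 T2

CYK table (by increasing span), restricted to cells inside w[0..2]:
  cell(0,0) a: {T0}  orig:{}
  cell(1,1) d: {T1}  orig:{}
  cell(2,2) d: {T1}  orig:{}
  cell(0,1) ad: ∅
  cell(1,2) dd: {A}
  cell(0,2) add: {A,S}

Original NTs in T[0,2] deriving "add": ["A", "S"]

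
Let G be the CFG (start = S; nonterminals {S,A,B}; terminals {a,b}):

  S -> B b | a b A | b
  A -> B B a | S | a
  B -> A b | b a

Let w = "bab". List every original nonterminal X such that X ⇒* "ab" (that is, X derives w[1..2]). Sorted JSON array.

Convert to CNF:
  S -> B T1 | T0 X4 | b
  A -> B T1 | B X2 | T0 X3 | a | b
  B -> A T1 | T1 T0
  T0 -> a
  T1 -> b
  X2 -> B T0
  X3 -> T1 A
  X4 -> T1 A

Fill CYK table bottom-up — only the sub-triangle for w[1..2]:
  [1..1]={A,T0}  "a"  orig:{A}
  [2..2]={A,S,T1}  "b"  orig:{A,S}
  [1..2]={B}  "ab"

Original NTs in T[1,2] deriving "ab": ["B"]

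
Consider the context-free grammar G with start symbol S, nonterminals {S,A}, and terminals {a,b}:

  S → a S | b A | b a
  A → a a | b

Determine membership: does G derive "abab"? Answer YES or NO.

CNF form of G:
  S -> T0 S | T1 A | T1 T0
  A -> T0 T0 | b
  T0 -> a
  T1 -> b

Fill CYK table bottom-up:
  cell(0,0) a: {T0}  orig:{}
  cell(1,1) b: {A,T1}  orig:{A}
  cell(2,2) a: {T0}  orig:{}
  cell(3,3) b: {A,T1}  orig:{A}
  cell(0,1) ab: ∅
  cell(1,2) ba: {S}
  cell(2,3) ab: ∅
  cell(0,2) aba: {S}
  cell(1,3) bab: ∅
  cell(0,3) abab: ∅

S ∉ T[0,3] ⇒ NO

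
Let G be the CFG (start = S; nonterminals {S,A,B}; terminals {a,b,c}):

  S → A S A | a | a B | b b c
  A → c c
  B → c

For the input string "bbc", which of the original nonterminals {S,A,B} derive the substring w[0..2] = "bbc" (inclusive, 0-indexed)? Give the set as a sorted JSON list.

Convert to CNF:
  S -> A X3 | T1 B | T2 X4 | a
  A -> T0 T0
  B -> c
  T0 -> c
  T1 -> a
  T2 -> b
  X3 -> S A
  X4 -> T2 T0

Fill CYK table bottom-up, restricted to cells inside w[0..2]:
  cell(0,0) b: {T2}  orig:{}
  cell(1,1) b: {T2}  orig:{}
  cell(2,2) c: {B,T0}  orig:{B}
  cell(0,1) bb: ∅
  cell(1,2) bc: {X4}  orig:{}
  cell(0,2) bbc: {S}

Original NTs in T[0,2] deriving "bbc": ["S"]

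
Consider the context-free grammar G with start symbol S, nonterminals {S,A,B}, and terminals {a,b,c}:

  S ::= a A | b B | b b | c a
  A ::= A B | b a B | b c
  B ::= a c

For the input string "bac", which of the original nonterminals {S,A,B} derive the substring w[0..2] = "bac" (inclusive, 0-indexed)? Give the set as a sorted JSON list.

Convert to CNF:
  S -> T0 B | T0 T0 | T1 A | T2 T1
  A -> A B | T0 T2 | T0 X3
  B -> T1 T2
  T0 -> b
  T1 -> a
  T2 -> c
  X3 -> T1 B

CYK fill (cells [i..j] with 0 ≤ i ≤ j ≤ 2 only):
  [0..0]={T0}  "b"  orig:{}
  [1..1]={T1}  "a"  orig:{}
  [2..2]={T2}  "c"  orig:{}
  [0..1]=∅  "ba"
  [1..2]={B}  "ac"
  [0..2]={S}  "bac"

Original NTs in T[0,2] deriving "bac": ["S"]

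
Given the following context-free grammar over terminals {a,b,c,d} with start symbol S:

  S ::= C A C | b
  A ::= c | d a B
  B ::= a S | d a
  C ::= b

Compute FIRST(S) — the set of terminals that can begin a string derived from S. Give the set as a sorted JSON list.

Compute FIRST by fixpoint:
round 1:
  A via A→c: +{c}
  A via A→d a B: +{d}
  B via B→a S: +{a}
  B via B→d a: +{d}
  C via C→b: +{b}
  S via S→C A C: +{b}
  FIRST(S)={b}  FIRST(A)={c,d}  FIRST(B)={a,d}  FIRST(C)={b}
round 2: (stable)
  FIRST(S)={b}  FIRST(A)={c,d}  FIRST(B)={a,d}  FIRST(C)={b}

FIRST(S) = ["b"]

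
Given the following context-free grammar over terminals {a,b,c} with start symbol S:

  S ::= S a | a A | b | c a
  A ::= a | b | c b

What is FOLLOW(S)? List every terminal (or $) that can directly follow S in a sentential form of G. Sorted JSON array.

Compute FIRST by fixpoint:
iter 1:
  A via A→a: +{a}
  A via A→b: +{b}
  A via A→c b: +{c}
  S via S→a A: +{a}
  S via S→b: +{b}
  S via S→c a: +{c}
  FIRST[S]={a,b,c}  FIRST[A]={a,b,c}
iter 2: (stable)
  FIRST[S]={a,b,c}  FIRST[A]={a,b,c}

Compute FOLLOW by fixpoint:
initialize: $ ∈ FOLLOW(S)
pass 1:
  S→S a: FOLLOW(S) ⊇ FIRST(a) = {a}; new: +{a}
  S→a A: FOLLOW(A) ⊇ FOLLOW(S) ⊇ {$,a}; new: +{$,a}
  FOLLOW[S]={$,a}  FOLLOW[A]={$,a}
pass 2: (stable)
  FOLLOW[S]={$,a}  FOLLOW[A]={$,a}

FOLLOW(S) = ["$", "a"]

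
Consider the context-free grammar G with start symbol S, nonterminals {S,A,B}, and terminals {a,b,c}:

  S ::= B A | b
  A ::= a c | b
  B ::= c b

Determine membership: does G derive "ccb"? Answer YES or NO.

CNF form of G:
  S -> B A | b
  A -> T0 T1 | b
  B -> T1 T2
  T0 -> a
  T1 -> c
  T2 -> b

Fill CYK table bottom-up:
  T[0,0] 'c' = {T1}  orig:{}
  T[1,1] 'c' = {T1}  orig:{}
  T[2,2] 'b' = {A,S,T2}  orig:{A,S}
  T[0,1] 'cc' = ∅
  T[1,2] 'cb' = {B}
  T[0,2] 'ccb' = ∅

S ∉ T[0,2] ⇒ NO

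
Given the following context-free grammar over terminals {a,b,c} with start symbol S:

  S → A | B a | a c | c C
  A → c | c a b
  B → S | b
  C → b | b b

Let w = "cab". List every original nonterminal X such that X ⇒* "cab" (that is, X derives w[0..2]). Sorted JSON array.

Convert to CNF:
  S -> B T1 | T0 C | T0 X5 | T1 T0 | c
  A -> T0 X3 | c
  B -> B T1 | T0 C | T0 X4 | T1 T0 | b | c
  C -> T2 T2 | b
  T0 -> c
  T1 -> a
  T2 -> b
  X3 -> T1 T2
  X4 -> T1 T2
  X5 -> T1 T2

Fill CYK table bottom-up — only the sub-triangle for w[0..2]:
  cell(0,0) c: {A,B,S,T0}  orig:{A,B,S}
  cell(1,1) a: {T1}  orig:{}
  cell(2,2) b: {B,C,T2}  orig:{B,C}
  cell(0,1) ca: {B,S}
  cell(1,2) ab: {X3,X4,X5}  orig:{}
  cell(0,2) cab: {A,B,S}

Original NTs in T[0,2] deriving "cab": ["A", "B", "S"]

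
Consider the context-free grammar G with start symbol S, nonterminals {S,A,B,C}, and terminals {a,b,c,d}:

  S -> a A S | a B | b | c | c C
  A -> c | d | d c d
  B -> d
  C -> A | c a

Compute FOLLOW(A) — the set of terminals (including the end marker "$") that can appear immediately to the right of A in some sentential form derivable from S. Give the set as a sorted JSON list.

FIRST sets, iterate to fixpoint:
pass 1:
  A via A→c: +{c}
  A via A→d: +{d}
  B via B→d: +{d}
  C via C→A: +{c,d}
  S via S→a A S: +{a}
  S via S→b: +{b}
  S via S→c: +{c}
  FIRST(S)={a,b,c}  FIRST(A)={c,d}  FIRST(B)={d}  FIRST(C)={c,d}
pass 2: (stable)
  FIRST(S)={a,b,c}  FIRST(A)={c,d}  FIRST(B)={d}  FIRST(C)={c,d}

FOLLOW iteration:
seed FOLLOW(S) with $
iter 1:
  S→a A S: FOLLOW(A) ⊇ FIRST(S) = {a,b,c}; new: +{a,b,c}
  S→a B: FOLLOW(B) ⊇ FOLLOW(S) ⊇ {$}; new: +{$}
  S→c C: FOLLOW(C) ⊇ FOLLOW(S) ⊇ {$}; new: +{$}
  FOLLOW(S)={$}  FOLLOW(A)={a,b,c}  FOLLOW(B)={$}  FOLLOW(C)={$}
iter 2:
  C→A: FOLLOW(A) ⊇ FOLLOW(C) ⊇ {$}; new: +{$}
  FOLLOW(S)={$}  FOLLOW(A)={$,a,b,c}  FOLLOW(B)={$}  FOLLOW(C)={$}
iter 3: (no change)
  FOLLOW(S)={$}  FOLLOW(A)={$,a,b,c}  FOLLOW(B)={$}  FOLLOW(C)={$}

FOLLOW(A) = ["$", "a", "b", "c"]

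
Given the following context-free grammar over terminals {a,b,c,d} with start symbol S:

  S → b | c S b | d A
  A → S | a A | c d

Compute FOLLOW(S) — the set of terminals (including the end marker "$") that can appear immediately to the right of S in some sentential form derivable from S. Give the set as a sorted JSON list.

FIRST iteration:
pass 1:
  A via A→a A: +{a}
  A via A→c d: +{c}
  S via S→b: +{b}
  S via S→c S b: +{c}
  S via S→d A: +{d}
  S: {b,c,d}  A: {a,c}
pass 2:
  A via A→S: +{b,d}
  S: {b,c,d}  A: {a,b,c,d}
pass 3: (stable)
  S: {b,c,d}  A: {a,b,c,d}

FOLLOW sets:
initialize: $ ∈ FOLLOW(S)
round 1:
  S→c S b: FOLLOW(S) ⊇ FIRST(b) = {b}; new: +{b}
  S→d A: FOLLOW(A) ⊇ FOLLOW(S) ⊇ {$,b}; new: +{$,b}
  FOLLOW[S]={$,b}  FOLLOW[A]={$,b}
round 2: — fixpoint
  FOLLOW[S]={$,b}  FOLLOW[A]={$,b}

FOLLOW(S) = ["$", "b"]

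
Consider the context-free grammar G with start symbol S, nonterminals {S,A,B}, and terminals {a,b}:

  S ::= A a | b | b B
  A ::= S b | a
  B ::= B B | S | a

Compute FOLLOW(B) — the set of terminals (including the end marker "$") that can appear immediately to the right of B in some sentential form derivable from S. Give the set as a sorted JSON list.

FIRST iteration:
[1]
  A via A→a: +{a}
  B via B→a: +{a}
  S via S→A a: +{a}
  S via S→b: +{b}
  S: {a,b}  A: {a}  B: {a}
[2]
  A via A→S b: +{b}
  B via B→S: +{b}
  S: {a,b}  A: {a,b}  B: {a,b}
[3] (no change)
  S: {a,b}  A: {a,b}  B: {a,b}

FOLLOW sets:
seed FOLLOW(S) with $
round 1:
  A→S b: FOLLOW(S) ⊇ FIRST(b) = {b}; new: +{b}
  B→B B: FOLLOW(B) ⊇ FIRST(B) = {a,b}; new: +{a,b}
  B→S: FOLLOW(S) ⊇ FOLLOW(B) ⊇ {a,b}; new: +{a}
  S→A a: FOLLOW(A) ⊇ FIRST(a) = {a}; new: +{a}
  S→b B: FOLLOW(B) ⊇ FOLLOW(S) ⊇ {$,a,b}; new: +{$}
  FOLLOW(S)={$,a,b}  FOLLOW(A)={a}  FOLLOW(B)={$,a,b}
round 2: done
  FOLLOW(S)={$,a,b}  FOLLOW(A)={a}  FOLLOW(B)={$,a,b}

FOLLOW(B) = ["$", "a", "b"]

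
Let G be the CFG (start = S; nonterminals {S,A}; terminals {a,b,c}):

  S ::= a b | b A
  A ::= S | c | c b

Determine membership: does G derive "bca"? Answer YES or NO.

CNF form of G:
  S -> T0 T1 | T1 A
  A -> T0 T1 | T1 A | T2 T1 | c
  T0 -> a
  T1 -> b
  T2 -> c

CYK fill:
  [0..0]={T1}  "b"  orig:{}
  [1..1]={A,T2}  "c"  orig:{A}
  [2..2]={T0}  "a"  orig:{}
  [0..1]={A,S}  "bc"
  [1..2]=∅  "ca"
  [0..2]=∅  "bca"

S ∉ T[0,2] ⇒ NO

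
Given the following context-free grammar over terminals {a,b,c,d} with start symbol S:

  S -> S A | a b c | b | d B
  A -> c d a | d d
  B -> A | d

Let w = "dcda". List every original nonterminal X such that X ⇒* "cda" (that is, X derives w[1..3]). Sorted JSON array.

CNF form of G:
  S -> S A | T1 B | T2 X6 | b
  A -> T0 X4 | T1 T1
  B -> T0 X5 | T1 T1 | d
  T0 -> c
  T1 -> d
  T2 -> a
  T3 -> b
  X4 -> T1 T2
  X5 -> T1 T2
  X6 -> T3 T0

Fill CYK table bottom-up, restricted to cells inside w[1..3]:
  cell(1,1) c: {T0}  orig:{}
  cell(2,2) d: {B,T1}  orig:{B}
  cell(3,3) a: {T2}  orig:{}
  cell(1,2) cd: ∅
  cell(2,3) da: {X4,X5}  orig:{}
  cell(1,3) cda: {A,B}

Original NTs in T[1,3] deriving "cda": ["A", "B"]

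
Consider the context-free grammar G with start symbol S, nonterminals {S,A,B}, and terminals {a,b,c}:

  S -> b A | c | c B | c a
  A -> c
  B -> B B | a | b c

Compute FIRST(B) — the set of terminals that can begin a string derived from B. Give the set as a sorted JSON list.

FIRST iteration:
round 1:
  A via A→c: +{c}
  B via B→a: +{a}
  B via B→b c: +{b}
  S via S→b A: +{b}
  S via S→c: +{c}
  S: {b,c}  A: {c}  B: {a,b}
round 2: (stable)
  S: {b,c}  A: {c}  B: {a,b}

FIRST(B) = ["a", "b"]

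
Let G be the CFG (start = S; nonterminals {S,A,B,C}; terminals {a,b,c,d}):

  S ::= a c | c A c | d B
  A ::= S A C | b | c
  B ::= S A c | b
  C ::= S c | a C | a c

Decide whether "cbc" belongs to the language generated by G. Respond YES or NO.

CNF form of G:
  S -> T0 X5 | T1 T0 | T2 B
  A -> S X3 | b | c
  B -> S X4 | b
  C -> S T0 | T1 C | T1 T0
  T0 -> c
  T1 -> a
  T2 -> d
  X3 -> A C
  X4 -> A T0
  X5 -> A T0

CYK table (by increasing span):
  T[0,0] 'c' = {A,T0}  orig:{A}
  T[1,1] 'b' = {A,B}
  T[2,2] 'c' = {A,T0}  orig:{A}
  T[0,1] 'cb' = ∅
  T[1,2] 'bc' = {X4,X5}  orig:{}
  T[0,2] 'cbc' = {S}

S ∈ T[0,2] ⇒ YES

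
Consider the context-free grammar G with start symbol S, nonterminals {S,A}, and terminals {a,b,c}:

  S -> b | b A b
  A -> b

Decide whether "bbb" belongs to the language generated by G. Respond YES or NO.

CNF form of G:
  S -> T0 X1 | b
  A -> b
  T0 -> b
  X1 -> A T0

CYK table (by increasing span):
  [0..0]={A,S,T0}  "b"  orig:{A,S}
  [1..1]={A,S,T0}  "b"  orig:{A,S}
  [2..2]={A,S,T0}  "b"  orig:{A,S}
  [0..1]={X1}  "bb"  orig:{}
  [1..2]={X1}  "bb"  orig:{}
  [0..2]={S}  "bbb"

S ∈ T[0,2] ⇒ YES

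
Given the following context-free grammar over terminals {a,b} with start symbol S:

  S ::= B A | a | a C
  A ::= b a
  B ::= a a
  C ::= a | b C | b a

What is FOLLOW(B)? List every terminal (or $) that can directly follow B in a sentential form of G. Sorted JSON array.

FIRST sets, iterate to fixpoint:
[1]
  A via A→b a: +{b}
  B via B→a a: +{a}
  C via C→a: +{a}
  C via C→b C: +{b}
  S via S→B A: +{a}
  FIRST(S)={a}  FIRST(A)={b}  FIRST(B)={a}  FIRST(C)={a,b}
[2] done
  FIRST(S)={a}  FIRST(A)={b}  FIRST(B)={a}  FIRST(C)={a,b}

FOLLOW iteration:
initialize: $ ∈ FOLLOW(S)
iter 1:
  S→B A: FOLLOW(B) ⊇ FIRST(A) = {b}; new: +{b}
  S→B A: FOLLOW(A) ⊇ FOLLOW(S) ⊇ {$}; new: +{$}
  S→a C: FOLLOW(C) ⊇ FOLLOW(S) ⊇ {$}; new: +{$}
  FOLLOW[S]={$}  FOLLOW[A]={$}  FOLLOW[B]={b}  FOLLOW[C]={$}
iter 2: (stable)
  FOLLOW[S]={$}  FOLLOW[A]={$}  FOLLOW[B]={b}  FOLLOW[C]={$}

FOLLOW(B) = ["b"]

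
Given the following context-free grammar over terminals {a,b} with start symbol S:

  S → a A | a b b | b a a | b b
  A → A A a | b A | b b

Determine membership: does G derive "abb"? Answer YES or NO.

CNF form of G:
  S -> T0 A | T0 X3 | T1 T1 | T1 X4
  A -> A X2 | T1 A | T1 T1
  T0 -> a
  T1 -> b
  X2 -> A T0
  X3 -> T1 T1
  X4 -> T0 T0

CYK table (by increasing span):
  T[0,0] 'a' = {T0}  orig:{}
  T[1,1] 'b' = {T1}  orig:{}
  T[2,2] 'b' = {T1}  orig:{}
  T[0,1] 'ab' = ∅
  T[1,2] 'bb' = {A,S,X3}  orig:{A,S}
  T[0,2] 'abb' = {S}

S ∈ T[0,2] ⇒ YES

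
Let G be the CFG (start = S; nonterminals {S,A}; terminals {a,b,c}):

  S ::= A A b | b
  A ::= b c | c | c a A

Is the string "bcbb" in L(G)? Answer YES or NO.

Convert to CNF:
  S -> A X4 | b
  A -> T0 T1 | T1 X3 | c
  T0 -> b
  T1 -> c
  T2 -> a
  X3 -> T2 A
  X4 -> A T0

CYK fill:
  T[0,0] 'b' = {S,T0}  orig:{S}
  T[1,1] 'c' = {A,T1}  orig:{A}
  T[2,2] 'b' = {S,T0}  orig:{S}
  T[3,3] 'b' = {S,T0}  orig:{S}
  T[0,1] 'bc' = {A}
  T[1,2] 'cb' = {X4}  orig:{}
  T[2,3] 'bb' = ∅
  T[0,2] 'bcb' = {X4}  orig:{}
  T[1,3] 'cbb' = ∅
  T[0,3] 'bcbb' = ∅

S ∉ T[0,3] ⇒ NO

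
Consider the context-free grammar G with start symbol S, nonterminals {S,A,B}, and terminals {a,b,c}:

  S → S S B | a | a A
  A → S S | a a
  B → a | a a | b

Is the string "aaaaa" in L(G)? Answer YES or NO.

Convert to CNF:
  S -> S X1 | T0 A | a
  A -> S S | T0 T0
  B -> T0 T0 | a | b
  T0 -> a
  X1 -> S B

Fill CYK table bottom-up:
  T[0,0] 'a' = {B,S,T0}  orig:{B,S}
  T[1,1] 'a' = {B,S,T0}  orig:{B,S}
  T[2,2] 'a' = {B,S,T0}  orig:{B,S}
  T[3,3] 'a' = {B,S,T0}  orig:{B,S}
  T[4,4] 'a' = {B,S,T0}  orig:{B,S}
  T[0,1] 'aa' = {A,B,X1}  orig:{A,B}
  T[1,2] 'aa' = {A,B,X1}  orig:{A,B}
  T[2,3] 'aa' = {A,B,X1}  orig:{A,B}
  T[3,4] 'aa' = {A,B,X1}  orig:{A,B}
  T[0,2] 'aaa' = {S,X1}  orig:{S}
  T[1,3] 'aaa' = {S,X1}  orig:{S}
  T[2,4] 'aaa' = {S,X1}  orig:{S}
  T[0,3] 'aaaa' = {A,S,X1}  orig:{A,S}
  T[1,4] 'aaaa' = {A,S,X1}  orig:{A,S}
  T[0,4] 'aaaaa' = {A,S,X1}  orig:{A,S}

S ∈ T[0,4] ⇒ YES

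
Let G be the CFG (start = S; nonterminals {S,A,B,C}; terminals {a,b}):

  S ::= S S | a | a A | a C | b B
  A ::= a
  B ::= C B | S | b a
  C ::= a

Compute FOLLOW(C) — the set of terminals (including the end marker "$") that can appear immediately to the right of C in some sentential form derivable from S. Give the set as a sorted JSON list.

FIRST iteration:
[1]
  A via A→a: +{a}
  B via B→b a: +{b}
  C via C→a: +{a}
  S via S→a: +{a}
  S via S→b B: +{b}
  FIRST(S)={a,b}  FIRST(A)={a}  FIRST(B)={b}  FIRST(C)={a}
[2]
  B via B→C B: +{a}
  FIRST(S)={a,b}  FIRST(A)={a}  FIRST(B)={a,b}  FIRST(C)={a}
[3] — fixpoint
  FIRST(S)={a,b}  FIRST(A)={a}  FIRST(B)={a,b}  FIRST(C)={a}

FOLLOW sets:
initialize: $ ∈ FOLLOW(S)
[1]
  B→C B: FOLLOW(C) ⊇ FIRST(B) = {a,b}; new: +{a,b}
  S→S S: FOLLOW(S) ⊇ FIRST(S) = {a,b}; new: +{a,b}
  S→a A: FOLLOW(A) ⊇ FOLLOW(S) ⊇ {$,a,b}; new: +{$,a,b}
  S→a C: FOLLOW(C) ⊇ FOLLOW(S) ⊇ {$,a,b}; new: +{$}
  S→b B: FOLLOW(B) ⊇ FOLLOW(S) ⊇ {$,a,b}; new: +{$,a,b}
  FOLLOW[S]={$,a,b}  FOLLOW[A]={$,a,b}  FOLLOW[B]={$,a,b}  FOLLOW[C]={$,a,b}
[2] — fixpoint
  FOLLOW[S]={$,a,b}  FOLLOW[A]={$,a,b}  FOLLOW[B]={$,a,b}  FOLLOW[C]={$,a,b}

FOLLOW(C) = ["$", "a", "b"]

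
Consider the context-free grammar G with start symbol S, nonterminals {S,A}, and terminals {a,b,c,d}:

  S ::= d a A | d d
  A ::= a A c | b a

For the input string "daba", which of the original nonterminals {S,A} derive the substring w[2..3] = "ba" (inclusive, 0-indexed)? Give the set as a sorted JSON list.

Convert to CNF:
  S -> T3 T3 | T3 X5
  A -> T0 X4 | T2 T0
  T0 -> a
  T1 -> c
  T2 -> b
  T3 -> d
  X4 -> A T1
  X5 -> T0 A

CYK table (by increasing span) — only the sub-triangle for w[2..3]:
  [2..2]={T2}  "b"  orig:{}
  [3..3]={T0}  "a"  orig:{}
  [2..3]={A}  "ba"

Original NTs in T[2,3] deriving "ba": ["A"]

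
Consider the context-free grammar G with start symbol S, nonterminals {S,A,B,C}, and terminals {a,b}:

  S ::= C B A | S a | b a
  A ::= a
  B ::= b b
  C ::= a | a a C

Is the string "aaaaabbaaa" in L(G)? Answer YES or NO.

Convert to CNF:
  S -> C X3 | S T1 | T0 T1
  A -> a
  B -> T0 T0
  C -> T1 X2 | a
  T0 -> b
  T1 -> a
  X2 -> T1 C
  X3 -> B A

CYK fill:
  T[0,0] 'a' = {A,C,T1}  orig:{A,C}
  T[1,1] 'a' = {A,C,T1}  orig:{A,C}
  T[2,2] 'a' = {A,C,T1}  orig:{A,C}
  T[3,3] 'a' = {A,C,T1}  orig:{A,C}
  T[4,4] 'a' = {A,C,T1}  orig:{A,C}
  T[5,5] 'b' = {T0}  orig:{}
  T[6,6] 'b' = {T0}  orig:{}
  T[7,7] 'a' = {A,C,T1}  orig:{A,C}
  T[8,8] 'a' = {A,C,T1}  orig:{A,C}
  T[9,9] 'a' = {A,C,T1}  orig:{A,C}
  T[0,1] 'aa' = {X2}  orig:{}
  T[1,2] 'aa' = {X2}  orig:{}
  T[2,3] 'aa' = {X2}  orig:{}
  T[3,4] 'aa' = {X2}  orig:{}
  T[4,5] 'ab' = ∅
  T[5,6] 'bb' = {B}
  T[6,7] 'ba' = {S}
  T[7,8] 'aa' = {X2}  orig:{}
  T[8,9] 'aa' = {X2}  orig:{}
  T[0,2] 'aaa' = {C}
  T[1,3] 'aaa' = {C}
  T[2,4] 'aaa' = {C}
  T[3,5] 'aab' = ∅
  T[4,6] 'abb' = ∅
  T[5,7] 'bba' = {X3}  orig:{}
  T[6,8] 'baa' = {S}
  T[7,9] 'aaa' = {C}
  T[0,3] 'aaaa' = {X2}  orig:{}
  T[1,4] 'aaaa' = {X2}  orig:{}
  T[2,5] 'aaab' = ∅
  T[3,6] 'aabb' = ∅
  T[4,7] 'abba' = {S}
  T[5,8] 'bbaa' = ∅
  T[6,9] 'baaa' = {S}
  T[0,4] 'aaaaa' = {C}
  T[1,5] 'aaaab' = ∅
  T[2,6] 'aaabb' = ∅
  T[3,7] 'aabba' = ∅
  T[4,8] 'abbaa' = {S}
  T[5,9] 'bbaaa' = ∅
  T[0,5] 'aaaaab' = ∅
  T[1,6] 'aaaabb' = ∅
  T[2,7] 'aaabba' = {S}
  T[3,8] 'aabbaa' = ∅
  T[4,9] 'abbaaa' = {S}
  T[0,6] 'aaaaabb' = ∅
  T[1,7] 'aaaabba' = ∅
  T[2,8] 'aaabbaa' = {S}
  T[3,9] 'aabbaaa' = ∅
  T[0,7] 'aaaaabba' = {S}
  T[1,8] 'aaaabbaa' = ∅
  T[2,9] 'aaabbaaa' = {S}
  T[0,8] 'aaaaabbaa' = {S}
  T[1,9] 'aaaabbaaa' = ∅
  T[0,9] 'aaaaabbaaa' = {S}

S ∈ T[0,9] ⇒ YES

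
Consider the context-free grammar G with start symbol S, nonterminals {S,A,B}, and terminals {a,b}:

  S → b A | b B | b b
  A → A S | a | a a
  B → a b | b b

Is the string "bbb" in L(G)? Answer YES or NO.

Convert to CNF:
  S -> T1 A | T1 B | T1 T1
  A -> A S | T0 T0 | a
  B -> T0 T1 | T1 T1
  T0 -> a
  T1 -> b

CYK fill:
  cell(0,0) b: {T1}  orig:{}
  cell(1,1) b: {T1}  orig:{}
  cell(2,2) b: {T1}  orig:{}
  cell(0,1) bb: {B,S}
  cell(1,2) bb: {B,S}
  cell(0,2) bbb: {S}

S ∈ T[0,2] ⇒ YES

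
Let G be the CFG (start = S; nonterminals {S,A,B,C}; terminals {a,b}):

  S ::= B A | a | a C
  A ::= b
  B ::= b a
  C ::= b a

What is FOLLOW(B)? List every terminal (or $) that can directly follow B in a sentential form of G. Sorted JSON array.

Compute FIRST by fixpoint:
iter 1:
  A via A→b: +{b}
  B via B→b a: +{b}
  C via C→b a: +{b}
  S via S→B A: +{b}
  S via S→a: +{a}
  FIRST[S]={a,b}  FIRST[A]={b}  FIRST[B]={b}  FIRST[C]={b}
iter 2: (stable)
  FIRST[S]={a,b}  FIRST[A]={b}  FIRST[B]={b}  FIRST[C]={b}

FOLLOW iteration:
initialize: $ ∈ FOLLOW(S)
[1]
  S→B A: FOLLOW(B) ⊇ FIRST(A) = {b}; new: +{b}
  S→B A: FOLLOW(A) ⊇ FOLLOW(S) ⊇ {$}; new: +{$}
  S→a C: FOLLOW(C) ⊇ FOLLOW(S) ⊇ {$}; new: +{$}
  FOLLOW[S]={$}  FOLLOW[A]={$}  FOLLOW[B]={b}  FOLLOW[C]={$}
[2] (no change)
  FOLLOW[S]={$}  FOLLOW[A]={$}  FOLLOW[B]={b}  FOLLOW[C]={$}

FOLLOW(B) = ["b"]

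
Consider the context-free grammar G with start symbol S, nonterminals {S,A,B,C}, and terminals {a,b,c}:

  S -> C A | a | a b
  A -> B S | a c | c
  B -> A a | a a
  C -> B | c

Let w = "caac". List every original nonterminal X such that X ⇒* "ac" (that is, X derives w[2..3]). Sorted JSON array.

Convert to CNF:
  S -> C A | T0 T2 | a
  A -> B S | T0 T1 | c
  B -> A T0 | T0 T0
  C -> A T0 | T0 T0 | c
  T0 -> a
  T1 -> c
  T2 -> b

CYK fill — only the sub-triangle for w[2..3]:
  [2..2]={S,T0}  "a"  orig:{S}
  [3..3]={A,C,T1}  "c"  orig:{A,C}
  [2..3]={A}  "ac"

Original NTs in T[2,3] deriving "ac": ["A"]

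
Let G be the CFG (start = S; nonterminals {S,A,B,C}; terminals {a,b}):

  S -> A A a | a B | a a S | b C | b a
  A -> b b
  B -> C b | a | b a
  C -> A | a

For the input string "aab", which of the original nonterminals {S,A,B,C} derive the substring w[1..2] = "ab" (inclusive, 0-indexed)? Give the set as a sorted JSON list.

Convert to CNF:
  S -> A X2 | T0 C | T0 T1 | T1 B | T1 X3
  A -> T0 T0
  B -> C T0 | T0 T1 | a
  C -> T0 T0 | a
  T0 -> b
  T1 -> a
  X2 -> A T1
  X3 -> T1 S

CYK fill (cells [i..j] with 1 ≤ i ≤ j ≤ 2 only):
  cell(1,1) a: {B,C,T1}  orig:{B,C}
  cell(2,2) b: {T0}  orig:{}
  cell(1,2) ab: {B}

Original NTs in T[1,2] deriving "ab": ["B"]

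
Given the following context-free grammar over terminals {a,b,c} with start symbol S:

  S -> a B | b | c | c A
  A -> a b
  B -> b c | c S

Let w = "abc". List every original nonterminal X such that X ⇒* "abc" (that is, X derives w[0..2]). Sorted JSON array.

Convert to CNF:
  S -> T0 B | T2 A | b | c
  A -> T0 T1
  B -> T1 T2 | T2 S
  T0 -> a
  T1 -> b
  T2 -> c

CYK table (by increasing span), restricted to cells inside w[0..2]:
  [0..0]={T0}  "a"  orig:{}
  [1..1]={S,T1}  "b"  orig:{S}
  [2..2]={S,T2}  "c"  orig:{S}
  [0..1]={A}  "ab"
  [1..2]={B}  "bc"
  [0..2]={S}  "abc"

Original NTs in T[0,2] deriving "abc": ["S"]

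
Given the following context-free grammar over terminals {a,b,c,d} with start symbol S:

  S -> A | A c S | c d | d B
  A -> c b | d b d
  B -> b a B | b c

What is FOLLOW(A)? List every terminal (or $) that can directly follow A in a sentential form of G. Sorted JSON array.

FIRST sets, iterate to fixpoint:
round 1:
  A via A→c b: +{c}
  A via A→d b d: +{d}
  B via B→b a B: +{b}
  S via S→A: +{c,d}
  S: {c,d}  A: {c,d}  B: {b}
round 2: done
  S: {c,d}  A: {c,d}  B: {b}

Compute FOLLOW by fixpoint:
seed FOLLOW(S) with $
pass 1:
  S→A: FOLLOW(A) ⊇ FOLLOW(S) ⊇ {$}; new: +{$}
  S→A c S: FOLLOW(A) ⊇ FIRST(c) = {c}; new: +{c}
  S→d B: FOLLOW(B) ⊇ FOLLOW(S) ⊇ {$}; new: +{$}
  FOLLOW(S)={$}  FOLLOW(A)={$,c}  FOLLOW(B)={$}
pass 2: (no change)
  FOLLOW(S)={$}  FOLLOW(A)={$,c}  FOLLOW(B)={$}

FOLLOW(A) = ["$", "c"]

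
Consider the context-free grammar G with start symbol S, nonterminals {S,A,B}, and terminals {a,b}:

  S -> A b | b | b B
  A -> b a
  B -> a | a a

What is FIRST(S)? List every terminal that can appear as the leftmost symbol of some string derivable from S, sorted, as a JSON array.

FIRST sets, iterate to fixpoint:
[1]
  A via A→b a: +{b}
  B via B→a: +{a}
  S via S→A b: +{b}
  FIRST[S]={b}  FIRST[A]={b}  FIRST[B]={a}
[2] (stable)
  FIRST[S]={b}  FIRST[A]={b}  FIRST[B]={a}

FIRST(S) = ["b"]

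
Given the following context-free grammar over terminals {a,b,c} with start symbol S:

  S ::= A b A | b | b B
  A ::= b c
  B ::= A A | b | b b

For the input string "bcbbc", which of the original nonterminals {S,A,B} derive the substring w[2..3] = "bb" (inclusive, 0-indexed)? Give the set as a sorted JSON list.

CNF form of G:
  S -> A X2 | T0 B | b
  A -> T0 T1
  B -> A A | T0 T0 | b
  T0 -> b
  T1 -> c
  X2 -> T0 A

Fill CYK table bottom-up (cells [i..j] with 2 ≤ i ≤ j ≤ 3 only):
  cell(2,2) b: {B,S,T0}  orig:{B,S}
  cell(3,3) b: {B,S,T0}  orig:{B,S}
  cell(2,3) bb: {B,S}

Original NTs in T[2,3] deriving "bb": ["B", "S"]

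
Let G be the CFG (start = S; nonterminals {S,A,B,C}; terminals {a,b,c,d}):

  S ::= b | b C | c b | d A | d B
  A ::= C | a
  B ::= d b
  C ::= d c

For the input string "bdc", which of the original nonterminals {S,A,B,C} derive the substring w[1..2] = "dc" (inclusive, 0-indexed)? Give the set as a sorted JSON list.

CNF form of G:
  S -> T0 A | T0 B | T1 T2 | T2 C | b
  A -> T0 T1 | a
  B -> T0 T2
  C -> T0 T1
  T0 -> d
  T1 -> c
  T2 -> b

CYK fill, restricted to cells inside w[1..2]:
  [1..1]={T0}  "d"  orig:{}
  [2..2]={T1}  "c"  orig:{}
  [1..2]={A,C}  "dc"

Original NTs in T[1,2] deriving "dc": ["A", "C"]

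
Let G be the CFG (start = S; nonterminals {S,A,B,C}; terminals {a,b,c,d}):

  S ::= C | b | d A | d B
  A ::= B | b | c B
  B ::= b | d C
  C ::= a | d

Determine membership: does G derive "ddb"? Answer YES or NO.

CNF form of G:
  S -> T1 A | T1 B | a | b | d
  A -> T0 B | T1 C | b
  B -> T1 C | b
  C -> a | d
  T0 -> c
  T1 -> d

CYK table (by increasing span):
  cell(0,0) d: {C,S,T1}  orig:{C,S}
  cell(1,1) d: {C,S,T1}  orig:{C,S}
  cell(2,2) b: {A,B,S}
  cell(0,1) dd: {A,B}
  cell(1,2) db: {S}
  cell(0,2) ddb: ∅

S ∉ T[0,2] ⇒ NO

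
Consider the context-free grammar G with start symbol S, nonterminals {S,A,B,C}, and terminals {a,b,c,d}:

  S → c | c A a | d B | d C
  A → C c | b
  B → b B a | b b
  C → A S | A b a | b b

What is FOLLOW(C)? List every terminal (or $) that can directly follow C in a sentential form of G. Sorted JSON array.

FIRST iteration:
pass 1:
  A via A→b: +{b}
  B via B→b B a: +{b}
  C via C→A S: +{b}
  S via S→c: +{c}
  S via S→d B: +{d}
  FIRST[S]={c,d}  FIRST[A]={b}  FIRST[B]={b}  FIRST[C]={b}
pass 2: — fixpoint
  FIRST[S]={c,d}  FIRST[A]={b}  FIRST[B]={b}  FIRST[C]={b}

Compute FOLLOW by fixpoint:
initialize: $ ∈ FOLLOW(S)
[1]
  A→C c: FOLLOW(C) ⊇ FIRST(c) = {c}; new: +{c}
  B→b B a: FOLLOW(B) ⊇ FIRST(a) = {a}; new: +{a}
  C→A S: FOLLOW(A) ⊇ FIRST(S) = {c,d}; new: +{c,d}
  C→A S: FOLLOW(S) ⊇ FOLLOW(C) ⊇ {c}; new: +{c}
  C→A b a: FOLLOW(A) ⊇ FIRST(b) = {b}; new: +{b}
  S→c A a: FOLLOW(A) ⊇ FIRST(a) = {a}; new: +{a}
  S→d B: FOLLOW(B) ⊇ FOLLOW(S) ⊇ {$,c}; new: +{$,c}
  S→d C: FOLLOW(C) ⊇ FOLLOW(S) ⊇ {$,c}; new: +{$}
  FOLLOW(S)={$,c}  FOLLOW(A)={a,b,c,d}  FOLLOW(B)={$,a,c}  FOLLOW(C)={$,c}
[2] (stable)
  FOLLOW(S)={$,c}  FOLLOW(A)={a,b,c,d}  FOLLOW(B)={$,a,c}  FOLLOW(C)={$,c}

FOLLOW(C) = ["$", "c"]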